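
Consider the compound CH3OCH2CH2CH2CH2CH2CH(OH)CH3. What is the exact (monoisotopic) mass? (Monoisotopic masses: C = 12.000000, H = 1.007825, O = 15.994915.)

Element totals:
  C: 8
  H: 18
  O: 2
Molecular formula: C8H18O2.
  M = 8(12.0) + 18(1.007825) + 2(15.994915)
    = 96.000000 + 18.140850 + 31.989830 = 146.130680

146.1307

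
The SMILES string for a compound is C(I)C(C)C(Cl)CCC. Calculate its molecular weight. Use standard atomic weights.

Atom tally by fragment:
  ICH2 → C:1 H:2 I:1
  CH(CH3) → C:2 H:4
  CH(Cl) → C:1 H:1 Cl:1
  CH2 → C:1 H:2
  CH2 → C:1 H:2
  CH3 → C:1 H:3
Element totals:
  C: 7
  H: 14
  Cl: 1
  I: 1
Molecular formula: C7H14ClI.
  M = 7(12.011) + 14(1.008) + 35.45 + 126.904
    = 84.077 + 14.112 + 35.450 + 126.904 = 260.543

260.54 g/mol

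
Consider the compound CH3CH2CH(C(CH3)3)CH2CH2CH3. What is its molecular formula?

Element totals:
  C: 10
  H: 22

C10H22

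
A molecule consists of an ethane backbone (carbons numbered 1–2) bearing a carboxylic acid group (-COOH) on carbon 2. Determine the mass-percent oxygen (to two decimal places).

43.19%

Atom tally by fragment:
  CH3 → C:1 H:3
  CH2COOH → C:2 H:3 O:2
Element totals:
  C: 3
  H: 6
  O: 2
Molecular formula: C3H6O2.
Molar mass = 74.079 g/mol.
Mass from O: 2 × 15.999 = 31.998 g/mol.
%O = 31.998 / 74.079 × 100 = 43.19%.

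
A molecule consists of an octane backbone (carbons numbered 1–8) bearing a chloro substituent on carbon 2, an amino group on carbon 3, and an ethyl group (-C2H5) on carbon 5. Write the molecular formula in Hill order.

Atom tally by fragment:
  CH3 → C:1 H:3
  CH(Cl) → C:1 H:1 Cl:1
  CH(NH2) → C:1 H:3 N:1
  CH2 → C:1 H:2
  CH(C2H5) → C:3 H:6
  CH2 → C:1 H:2
  CH2 → C:1 H:2
  CH3 → C:1 H:3
Element totals:
  C: 10
  H: 22
  Cl: 1
  N: 1

C10H22ClN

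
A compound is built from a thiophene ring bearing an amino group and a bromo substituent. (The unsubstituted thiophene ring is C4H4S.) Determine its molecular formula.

Atom tally by fragment:
  thiophene ring core → C:4 H:4 S:1
  (− 2 ring H displaced by substituents)
  + NH2 → N:1 H:2
  + Br → Br:1
Element totals:
  C: 4
  H: 4
  Br: 1
  N: 1
  S: 1

C4H4BrNS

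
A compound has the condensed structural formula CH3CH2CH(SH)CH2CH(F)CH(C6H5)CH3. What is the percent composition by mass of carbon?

Element totals:
  C: 13
  H: 19
  F: 1
  S: 1
Molecular formula: C13H19FS.
Molar mass = 226.353 g/mol.
Mass from C: 13 × 12.011 = 156.143 g/mol.
%C = 156.143 / 226.353 × 100 = 68.98%.

68.98%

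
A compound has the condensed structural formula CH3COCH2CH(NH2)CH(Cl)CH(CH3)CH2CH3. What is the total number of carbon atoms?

Atom tally by fragment:
  CH3COCH2 → C:3 H:5 O:1
  CH(NH2) → C:1 H:3 N:1
  CH(Cl) → C:1 H:1 Cl:1
  CH(CH3) → C:2 H:4
  CH2 → C:1 H:2
  CH3 → C:1 H:3
Element totals:
  C: 9
  H: 18
  Cl: 1
  N: 1
  O: 1

9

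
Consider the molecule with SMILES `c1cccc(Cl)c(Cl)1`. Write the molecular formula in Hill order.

C6H4Cl2

Atom tally by fragment:
  benzene ring core → C:6 H:6
  (− 2 ring H displaced by substituents)
  + Cl → Cl:1
  + Cl → Cl:1
Element totals:
  C: 6
  H: 4
  Cl: 2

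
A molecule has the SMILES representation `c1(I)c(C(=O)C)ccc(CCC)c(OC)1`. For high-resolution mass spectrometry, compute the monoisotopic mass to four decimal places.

Atom tally by fragment:
  benzene ring core → C:6 H:6
  (− 4 ring H displaced by substituents)
  + I → I:1
  + COCH3 → C:2 H:3 O:1
  + CH2CH2CH3 → C:3 H:7
  + OCH3 → C:1 H:3 O:1
Element totals:
  C: 12
  H: 15
  I: 1
  O: 2
Molecular formula: C12H15IO2.
  M = 12(12.0) + 15(1.007825) + 126.904472 + 2(15.994915)
    = 144.000000 + 15.117375 + 126.904472 + 31.989830 = 318.011677

318.0117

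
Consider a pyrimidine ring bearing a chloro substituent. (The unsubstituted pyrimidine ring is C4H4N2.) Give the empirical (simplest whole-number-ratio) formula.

C4H3ClN2

Atom tally by fragment:
  pyrimidine ring core → C:4 H:4 N:2
  (− 1 ring H displaced by substituents)
  + Cl → Cl:1
Element totals:
  C: 4
  H: 3
  Cl: 1
  N: 2
Molecular formula: C4H3ClN2.
gcd of subscripts (4, 1, 3, 2) = 1, so the empirical formula equals the molecular formula.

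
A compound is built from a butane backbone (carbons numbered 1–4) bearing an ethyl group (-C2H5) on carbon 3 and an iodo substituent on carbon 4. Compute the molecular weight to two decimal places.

Atom tally by fragment:
  CH3 → C:1 H:3
  CH2 → C:1 H:2
  CH(C2H5) → C:3 H:6
  CH2I → C:1 H:2 I:1
Element totals:
  C: 6
  H: 13
  I: 1
Molecular formula: C6H13I.
  M = 6(12.011) + 13(1.008) + 126.904
    = 72.066 + 13.104 + 126.904 = 212.074

212.07 g/mol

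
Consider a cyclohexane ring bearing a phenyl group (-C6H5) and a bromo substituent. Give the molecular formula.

Atom tally by fragment:
  cyclohexane ring core → C:6 H:12
  (− 2 ring H displaced by substituents)
  + C6H5 → C:6 H:5
  + Br → Br:1
Element totals:
  C: 12
  H: 15
  Br: 1

C12H15Br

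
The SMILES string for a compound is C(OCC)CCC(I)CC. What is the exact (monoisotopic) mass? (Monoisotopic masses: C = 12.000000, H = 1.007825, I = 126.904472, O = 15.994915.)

256.0324

Atom tally by fragment:
  C2H5OCH2 → C:3 H:7 O:1
  CH2 → C:1 H:2
  CH2 → C:1 H:2
  CH(I) → C:1 H:1 I:1
  CH2 → C:1 H:2
  CH3 → C:1 H:3
Element totals:
  C: 8
  H: 17
  I: 1
  O: 1
Molecular formula: C8H17IO.
  M = 8(12.0) + 17(1.007825) + 126.904472 + 15.994915
    = 96.000000 + 17.133025 + 126.904472 + 15.994915 = 256.032412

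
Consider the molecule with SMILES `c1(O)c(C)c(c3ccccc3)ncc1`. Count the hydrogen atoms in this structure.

11

Atom tally by fragment:
  pyridine ring core → C:5 H:5 N:1
  (− 3 ring H displaced by substituents)
  + OH → O:1 H:1
  + CH3 → C:1 H:3
  + C6H5 → C:6 H:5
Element totals:
  C: 12
  H: 11
  N: 1
  O: 1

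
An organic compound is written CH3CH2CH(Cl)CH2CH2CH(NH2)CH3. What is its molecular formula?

C7H16ClN

Element totals:
  C: 7
  H: 16
  Cl: 1
  N: 1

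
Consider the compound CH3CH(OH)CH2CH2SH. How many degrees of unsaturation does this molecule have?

Atom tally by fragment:
  CH3 → C:1 H:3
  CH(OH) → C:1 H:2 O:1
  CH2 → C:1 H:2
  CH2SH → C:1 H:3 S:1
Element totals:
  C: 4
  H: 10
  O: 1
  S: 1
Molecular formula: C4H10OS.
DoU = (2C + 2 + N − H − X) / 2 = (2·4 + 2 + 0 − 10 − 0) / 2 = 0.

0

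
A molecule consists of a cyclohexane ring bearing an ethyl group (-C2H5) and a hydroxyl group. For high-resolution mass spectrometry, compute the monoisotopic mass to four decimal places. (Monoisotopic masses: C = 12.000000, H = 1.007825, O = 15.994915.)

Atom tally by fragment:
  cyclohexane ring core → C:6 H:12
  (− 2 ring H displaced by substituents)
  + C2H5 → C:2 H:5
  + OH → O:1 H:1
Element totals:
  C: 8
  H: 16
  O: 1
Molecular formula: C8H16O.
  M = 8(12.0) + 16(1.007825) + 15.994915
    = 96.000000 + 16.125200 + 15.994915 = 128.120115

128.1201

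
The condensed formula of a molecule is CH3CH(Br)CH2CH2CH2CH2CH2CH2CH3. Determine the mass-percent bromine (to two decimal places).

Atom tally by fragment:
  CH3 → C:1 H:3
  CH(Br) → C:1 H:1 Br:1
  CH2 → C:1 H:2
  CH2 → C:1 H:2
  CH2 → C:1 H:2
  CH2 → C:1 H:2
  CH2 → C:1 H:2
  CH2 → C:1 H:2
  CH3 → C:1 H:3
Element totals:
  C: 9
  H: 19
  Br: 1
Molecular formula: C9H19Br.
Molar mass = 207.155 g/mol.
Mass from Br: 1 × 79.904 = 79.904 g/mol.
%Br = 79.904 / 207.155 × 100 = 38.57%.

38.57%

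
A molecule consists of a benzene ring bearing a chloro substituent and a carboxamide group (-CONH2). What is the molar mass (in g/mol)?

Atom tally by fragment:
  benzene ring core → C:6 H:6
  (− 2 ring H displaced by substituents)
  + Cl → Cl:1
  + CONH2 → C:1 H:2 O:1 N:1
Element totals:
  C: 7
  H: 6
  Cl: 1
  N: 1
  O: 1
Molecular formula: C7H6ClNO.
  M = 7(12.011) + 6(1.008) + 35.45 + 14.007 + 15.999
    = 84.077 + 6.048 + 35.450 + 14.007 + 15.999 = 155.581

155.58 g/mol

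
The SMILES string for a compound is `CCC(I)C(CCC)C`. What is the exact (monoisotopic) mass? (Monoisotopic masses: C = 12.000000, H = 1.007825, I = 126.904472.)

240.0375

Atom tally by fragment:
  CH3 → C:1 H:3
  CH2 → C:1 H:2
  CH(I) → C:1 H:1 I:1
  CH(CH2CH2CH3) → C:4 H:8
  CH3 → C:1 H:3
Element totals:
  C: 8
  H: 17
  I: 1
Molecular formula: C8H17I.
  M = 8(12.0) + 17(1.007825) + 126.904472
    = 96.000000 + 17.133025 + 126.904472 = 240.037497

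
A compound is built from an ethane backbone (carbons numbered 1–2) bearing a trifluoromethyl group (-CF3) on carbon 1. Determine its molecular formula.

C3H5F3

Atom tally by fragment:
  F3CCH2 → C:2 H:2 F:3
  CH3 → C:1 H:3
Element totals:
  C: 3
  H: 5
  F: 3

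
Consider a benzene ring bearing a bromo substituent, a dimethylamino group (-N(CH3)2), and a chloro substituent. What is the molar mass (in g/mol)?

Atom tally by fragment:
  benzene ring core → C:6 H:6
  (− 3 ring H displaced by substituents)
  + Br → Br:1
  + N(CH3)2 → N:1 C:2 H:6
  + Cl → Cl:1
Element totals:
  C: 8
  H: 9
  Br: 1
  Cl: 1
  N: 1
Molecular formula: C8H9BrClN.
  M = 8(12.011) + 9(1.008) + 79.904 + 35.45 + 14.007
    = 96.088 + 9.072 + 79.904 + 35.450 + 14.007 = 234.521

234.52 g/mol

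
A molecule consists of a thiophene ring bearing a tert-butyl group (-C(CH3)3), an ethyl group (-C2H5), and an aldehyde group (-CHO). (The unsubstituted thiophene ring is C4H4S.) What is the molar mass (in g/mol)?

Atom tally by fragment:
  thiophene ring core → C:4 H:4 S:1
  (− 3 ring H displaced by substituents)
  + C(CH3)3 → C:4 H:9
  + C2H5 → C:2 H:5
  + CHO → C:1 H:1 O:1
Element totals:
  C: 11
  H: 16
  O: 1
  S: 1
Molecular formula: C11H16OS.
  M = 11(12.011) + 16(1.008) + 15.999 + 32.06
    = 132.121 + 16.128 + 15.999 + 32.060 = 196.308

196.31 g/mol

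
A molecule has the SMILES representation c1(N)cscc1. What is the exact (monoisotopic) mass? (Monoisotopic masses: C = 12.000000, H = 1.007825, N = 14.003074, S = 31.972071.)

99.0143

Atom tally by fragment:
  thiophene ring core → C:4 H:4 S:1
  (− 1 ring H displaced by substituents)
  + NH2 → N:1 H:2
Element totals:
  C: 4
  H: 5
  N: 1
  S: 1
Molecular formula: C4H5NS.
  M = 4(12.0) + 5(1.007825) + 14.003074 + 31.972071
    = 48.000000 + 5.039125 + 14.003074 + 31.972071 = 99.014270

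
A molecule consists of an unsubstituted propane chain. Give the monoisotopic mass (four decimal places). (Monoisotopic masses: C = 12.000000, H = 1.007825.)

44.0626

Atom tally by fragment:
  CH3 → C:1 H:3
  CH2 → C:1 H:2
  CH3 → C:1 H:3
Element totals:
  C: 3
  H: 8
Molecular formula: C3H8.
  M = 3(12.0) + 8(1.007825)
    = 36.000000 + 8.062600 = 44.062600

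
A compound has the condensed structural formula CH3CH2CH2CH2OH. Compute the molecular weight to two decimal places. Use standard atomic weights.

Element totals:
  C: 4
  H: 10
  O: 1
Molecular formula: C4H10O.
  M = 4(12.011) + 10(1.008) + 15.999
    = 48.044 + 10.080 + 15.999 = 74.123

74.12 g/mol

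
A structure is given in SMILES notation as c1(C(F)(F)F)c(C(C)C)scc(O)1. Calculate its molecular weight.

210.21 g/mol

Atom tally by fragment:
  thiophene ring core → C:4 H:4 S:1
  (− 3 ring H displaced by substituents)
  + CF3 → C:1 F:3
  + CH(CH3)2 → C:3 H:7
  + OH → O:1 H:1
Element totals:
  C: 8
  H: 9
  F: 3
  O: 1
  S: 1
Molecular formula: C8H9F3OS.
  M = 8(12.011) + 9(1.008) + 3(18.998) + 15.999 + 32.06
    = 96.088 + 9.072 + 56.994 + 15.999 + 32.060 = 210.213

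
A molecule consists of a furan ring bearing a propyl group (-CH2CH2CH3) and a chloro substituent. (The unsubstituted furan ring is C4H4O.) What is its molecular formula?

C7H9ClO

Atom tally by fragment:
  furan ring core → C:4 H:4 O:1
  (− 2 ring H displaced by substituents)
  + CH2CH2CH3 → C:3 H:7
  + Cl → Cl:1
Element totals:
  C: 7
  H: 9
  Cl: 1
  O: 1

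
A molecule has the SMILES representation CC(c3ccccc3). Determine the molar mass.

Atom tally by fragment:
  CH3 → C:1 H:3
  CH2C6H5 → C:7 H:7
Element totals:
  C: 8
  H: 10
Molecular formula: C8H10.
  M = 8(12.011) + 10(1.008)
    = 96.088 + 10.080 = 106.168

106.17 g/mol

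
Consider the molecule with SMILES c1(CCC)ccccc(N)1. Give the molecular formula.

C9H13N

Atom tally by fragment:
  benzene ring core → C:6 H:6
  (− 2 ring H displaced by substituents)
  + CH2CH2CH3 → C:3 H:7
  + NH2 → N:1 H:2
Element totals:
  C: 9
  H: 13
  N: 1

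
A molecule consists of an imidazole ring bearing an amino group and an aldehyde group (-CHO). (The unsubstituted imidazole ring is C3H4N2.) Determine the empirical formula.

Atom tally by fragment:
  imidazole ring core → C:3 H:4 N:2
  (− 2 ring H displaced by substituents)
  + NH2 → N:1 H:2
  + CHO → C:1 H:1 O:1
Element totals:
  C: 4
  H: 5
  N: 3
  O: 1
Molecular formula: C4H5N3O.
gcd of subscripts (4, 5, 3, 1) = 1, so the empirical formula equals the molecular formula.

C4H5N3O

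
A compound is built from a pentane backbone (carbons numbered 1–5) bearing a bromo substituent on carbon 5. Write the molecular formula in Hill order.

C5H11Br

Atom tally by fragment:
  CH3 → C:1 H:3
  CH2 → C:1 H:2
  CH2 → C:1 H:2
  CH2 → C:1 H:2
  CH2Br → C:1 H:2 Br:1
Element totals:
  C: 5
  H: 11
  Br: 1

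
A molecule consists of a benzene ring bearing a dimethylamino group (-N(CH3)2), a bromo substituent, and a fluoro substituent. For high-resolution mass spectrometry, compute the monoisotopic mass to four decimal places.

216.9902

Atom tally by fragment:
  benzene ring core → C:6 H:6
  (− 3 ring H displaced by substituents)
  + N(CH3)2 → N:1 C:2 H:6
  + Br → Br:1
  + F → F:1
Element totals:
  C: 8
  H: 9
  Br: 1
  F: 1
  N: 1
Molecular formula: C8H9BrFN.
  M = 8(12.0) + 9(1.007825) + 78.918338 + 18.998403 + 14.003074
    = 96.000000 + 9.070425 + 78.918338 + 18.998403 + 14.003074 = 216.990240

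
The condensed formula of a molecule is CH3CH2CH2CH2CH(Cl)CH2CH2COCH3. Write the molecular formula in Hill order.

C9H17ClO

Element totals:
  C: 9
  H: 17
  Cl: 1
  O: 1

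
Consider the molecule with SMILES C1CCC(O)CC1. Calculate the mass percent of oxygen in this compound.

15.97%

Atom tally by fragment:
  cyclohexane ring core → C:6 H:12
  (− 1 ring H displaced by substituents)
  + OH → O:1 H:1
Element totals:
  C: 6
  H: 12
  O: 1
Molecular formula: C6H12O.
Molar mass = 100.161 g/mol.
Mass from O: 1 × 15.999 = 15.999 g/mol.
%O = 15.999 / 100.161 × 100 = 15.97%.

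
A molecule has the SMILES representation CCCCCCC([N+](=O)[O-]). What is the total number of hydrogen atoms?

15

Atom tally by fragment:
  CH3 → C:1 H:3
  CH2 → C:1 H:2
  CH2 → C:1 H:2
  CH2 → C:1 H:2
  CH2 → C:1 H:2
  CH2 → C:1 H:2
  CH2NO2 → C:1 H:2 N:1 O:2
Element totals:
  C: 7
  H: 15
  N: 1
  O: 2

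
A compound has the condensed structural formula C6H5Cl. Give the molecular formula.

C6H5Cl

Atom tally by fragment:
  benzene ring core → C:6 H:6
  (− 1 ring H displaced by substituents)
  + Cl → Cl:1
Element totals:
  C: 6
  H: 5
  Cl: 1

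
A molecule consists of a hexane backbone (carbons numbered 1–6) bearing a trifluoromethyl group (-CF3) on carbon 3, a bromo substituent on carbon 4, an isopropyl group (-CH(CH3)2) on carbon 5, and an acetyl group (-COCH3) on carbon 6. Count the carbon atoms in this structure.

Atom tally by fragment:
  CH3 → C:1 H:3
  CH2 → C:1 H:2
  CH(CF3) → C:2 H:1 F:3
  CH(Br) → C:1 H:1 Br:1
  CH(CH(CH3)2) → C:4 H:8
  CH2COCH3 → C:3 H:5 O:1
Element totals:
  C: 12
  H: 20
  Br: 1
  F: 3
  O: 1

12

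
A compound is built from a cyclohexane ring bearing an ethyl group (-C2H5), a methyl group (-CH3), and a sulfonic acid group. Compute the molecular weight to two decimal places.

206.30 g/mol

Atom tally by fragment:
  cyclohexane ring core → C:6 H:12
  (− 3 ring H displaced by substituents)
  + C2H5 → C:2 H:5
  + CH3 → C:1 H:3
  + SO3H → S:1 O:3 H:1
Element totals:
  C: 9
  H: 18
  O: 3
  S: 1
Molecular formula: C9H18O3S.
  M = 9(12.011) + 18(1.008) + 3(15.999) + 32.06
    = 108.099 + 18.144 + 47.997 + 32.060 = 206.300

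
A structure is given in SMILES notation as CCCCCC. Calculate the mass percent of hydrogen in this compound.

16.38%

Atom tally by fragment:
  CH3 → C:1 H:3
  CH2 → C:1 H:2
  CH2 → C:1 H:2
  CH2 → C:1 H:2
  CH2 → C:1 H:2
  CH3 → C:1 H:3
Element totals:
  C: 6
  H: 14
Molecular formula: C6H14.
Molar mass = 86.178 g/mol.
Mass from H: 14 × 1.008 = 14.112 g/mol.
%H = 14.112 / 86.178 × 100 = 16.38%.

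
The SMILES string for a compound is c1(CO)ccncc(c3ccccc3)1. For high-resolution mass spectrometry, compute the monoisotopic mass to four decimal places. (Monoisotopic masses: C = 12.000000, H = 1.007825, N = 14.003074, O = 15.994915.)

185.0841

Atom tally by fragment:
  pyridine ring core → C:5 H:5 N:1
  (− 2 ring H displaced by substituents)
  + CH2OH → C:1 H:3 O:1
  + C6H5 → C:6 H:5
Element totals:
  C: 12
  H: 11
  N: 1
  O: 1
Molecular formula: C12H11NO.
  M = 12(12.0) + 11(1.007825) + 14.003074 + 15.994915
    = 144.000000 + 11.086075 + 14.003074 + 15.994915 = 185.084064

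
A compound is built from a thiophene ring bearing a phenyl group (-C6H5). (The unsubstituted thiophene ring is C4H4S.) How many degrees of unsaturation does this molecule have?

Atom tally by fragment:
  thiophene ring core → C:4 H:4 S:1
  (− 1 ring H displaced by substituents)
  + C6H5 → C:6 H:5
Element totals:
  C: 10
  H: 8
  S: 1
Molecular formula: C10H8S.
DoU = (2C + 2 + N − H − X) / 2 = (2·10 + 2 + 0 − 8 − 0) / 2 = 7.

7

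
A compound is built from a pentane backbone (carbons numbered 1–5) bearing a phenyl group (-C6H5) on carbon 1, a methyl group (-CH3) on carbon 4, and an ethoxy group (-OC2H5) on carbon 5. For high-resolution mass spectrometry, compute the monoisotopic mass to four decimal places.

206.1671

Atom tally by fragment:
  C6H5CH2 → C:7 H:7
  CH2 → C:1 H:2
  CH2 → C:1 H:2
  CH(CH3) → C:2 H:4
  CH2OC2H5 → C:3 H:7 O:1
Element totals:
  C: 14
  H: 22
  O: 1
Molecular formula: C14H22O.
  M = 14(12.0) + 22(1.007825) + 15.994915
    = 168.000000 + 22.172150 + 15.994915 = 206.167065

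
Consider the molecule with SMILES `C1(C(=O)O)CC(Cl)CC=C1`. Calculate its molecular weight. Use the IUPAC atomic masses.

Atom tally by fragment:
  cyclohexene ring core → C:6 H:10
  (− 2 ring H displaced by substituents)
  + COOH → C:1 H:1 O:2
  + Cl → Cl:1
Element totals:
  C: 7
  H: 9
  Cl: 1
  O: 2
Molecular formula: C7H9ClO2.
  M = 7(12.011) + 9(1.008) + 35.45 + 2(15.999)
    = 84.077 + 9.072 + 35.450 + 31.998 = 160.597

160.60 g/mol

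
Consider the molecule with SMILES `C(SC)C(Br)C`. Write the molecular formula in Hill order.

Atom tally by fragment:
  CH3SCH2 → C:2 H:5 S:1
  CH(Br) → C:1 H:1 Br:1
  CH3 → C:1 H:3
Element totals:
  C: 4
  H: 9
  Br: 1
  S: 1

C4H9BrS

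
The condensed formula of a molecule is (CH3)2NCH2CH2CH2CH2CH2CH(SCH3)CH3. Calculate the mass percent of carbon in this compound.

Element totals:
  C: 10
  H: 23
  N: 1
  S: 1
Molecular formula: C10H23NS.
Molar mass = 189.361 g/mol.
Mass from C: 10 × 12.011 = 120.110 g/mol.
%C = 120.110 / 189.361 × 100 = 63.43%.

63.43%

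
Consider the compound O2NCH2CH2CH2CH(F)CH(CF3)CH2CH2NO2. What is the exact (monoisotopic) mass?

276.0733

Element totals:
  C: 8
  H: 12
  F: 4
  N: 2
  O: 4
Molecular formula: C8H12F4N2O4.
  M = 8(12.0) + 12(1.007825) + 4(18.998403) + 2(14.003074) + 4(15.994915)
    = 96.000000 + 12.093900 + 75.993612 + 28.006148 + 63.979660 = 276.073320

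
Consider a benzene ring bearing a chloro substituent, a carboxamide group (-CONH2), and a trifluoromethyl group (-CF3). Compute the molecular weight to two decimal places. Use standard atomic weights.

Atom tally by fragment:
  benzene ring core → C:6 H:6
  (− 3 ring H displaced by substituents)
  + Cl → Cl:1
  + CONH2 → C:1 H:2 O:1 N:1
  + CF3 → C:1 F:3
Element totals:
  C: 8
  H: 5
  Cl: 1
  F: 3
  N: 1
  O: 1
Molecular formula: C8H5ClF3NO.
  M = 8(12.011) + 5(1.008) + 35.45 + 3(18.998) + 14.007 + 15.999
    = 96.088 + 5.040 + 35.450 + 56.994 + 14.007 + 15.999 = 223.578

223.58 g/mol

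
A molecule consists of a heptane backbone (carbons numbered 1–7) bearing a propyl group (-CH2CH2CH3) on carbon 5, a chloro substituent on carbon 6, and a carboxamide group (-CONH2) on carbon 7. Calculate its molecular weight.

Atom tally by fragment:
  CH3 → C:1 H:3
  CH2 → C:1 H:2
  CH2 → C:1 H:2
  CH2 → C:1 H:2
  CH(CH2CH2CH3) → C:4 H:8
  CH(Cl) → C:1 H:1 Cl:1
  CH2CONH2 → C:2 H:4 O:1 N:1
Element totals:
  C: 11
  H: 22
  Cl: 1
  N: 1
  O: 1
Molecular formula: C11H22ClNO.
  M = 11(12.011) + 22(1.008) + 35.45 + 14.007 + 15.999
    = 132.121 + 22.176 + 35.450 + 14.007 + 15.999 = 219.753

219.75 g/mol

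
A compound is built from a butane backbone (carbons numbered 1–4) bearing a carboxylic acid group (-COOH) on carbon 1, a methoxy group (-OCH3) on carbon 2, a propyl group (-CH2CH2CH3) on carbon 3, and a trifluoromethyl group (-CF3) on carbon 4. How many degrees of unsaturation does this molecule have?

1

Atom tally by fragment:
  HOOCCH2 → C:2 H:3 O:2
  CH(OCH3) → C:2 H:4 O:1
  CH(CH2CH2CH3) → C:4 H:8
  CH2CF3 → C:2 H:2 F:3
Element totals:
  C: 10
  H: 17
  F: 3
  O: 3
Molecular formula: C10H17F3O3.
DoU = (2C + 2 + N − H − X) / 2 = (2·10 + 2 + 0 − 17 − 3) / 2 = 1.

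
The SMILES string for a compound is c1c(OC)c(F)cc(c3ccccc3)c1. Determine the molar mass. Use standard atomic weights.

Atom tally by fragment:
  benzene ring core → C:6 H:6
  (− 3 ring H displaced by substituents)
  + OCH3 → C:1 H:3 O:1
  + F → F:1
  + C6H5 → C:6 H:5
Element totals:
  C: 13
  H: 11
  F: 1
  O: 1
Molecular formula: C13H11FO.
  M = 13(12.011) + 11(1.008) + 18.998 + 15.999
    = 156.143 + 11.088 + 18.998 + 15.999 = 202.228

202.23 g/mol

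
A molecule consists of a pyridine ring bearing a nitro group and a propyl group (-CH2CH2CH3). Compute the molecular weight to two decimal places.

166.18 g/mol

Atom tally by fragment:
  pyridine ring core → C:5 H:5 N:1
  (− 2 ring H displaced by substituents)
  + NO2 → N:1 O:2
  + CH2CH2CH3 → C:3 H:7
Element totals:
  C: 8
  H: 10
  N: 2
  O: 2
Molecular formula: C8H10N2O2.
  M = 8(12.011) + 10(1.008) + 2(14.007) + 2(15.999)
    = 96.088 + 10.080 + 28.014 + 31.998 = 166.180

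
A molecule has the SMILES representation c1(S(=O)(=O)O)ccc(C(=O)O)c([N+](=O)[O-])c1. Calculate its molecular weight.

247.18 g/mol

Atom tally by fragment:
  benzene ring core → C:6 H:6
  (− 3 ring H displaced by substituents)
  + SO3H → S:1 O:3 H:1
  + COOH → C:1 H:1 O:2
  + NO2 → N:1 O:2
Element totals:
  C: 7
  H: 5
  N: 1
  O: 7
  S: 1
Molecular formula: C7H5NO7S.
  M = 7(12.011) + 5(1.008) + 14.007 + 7(15.999) + 32.06
    = 84.077 + 5.040 + 14.007 + 111.993 + 32.060 = 247.177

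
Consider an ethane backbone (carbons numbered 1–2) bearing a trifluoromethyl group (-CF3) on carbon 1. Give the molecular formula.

C3H5F3

Atom tally by fragment:
  F3CCH2 → C:2 H:2 F:3
  CH3 → C:1 H:3
Element totals:
  C: 3
  H: 5
  F: 3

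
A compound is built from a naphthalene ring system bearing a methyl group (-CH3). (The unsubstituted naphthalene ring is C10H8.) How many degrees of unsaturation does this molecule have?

Atom tally by fragment:
  naphthalene ring system core → C:10 H:8
  (− 1 ring H displaced by substituents)
  + CH3 → C:1 H:3
Element totals:
  C: 11
  H: 10
Molecular formula: C11H10.
DoU = (2C + 2 + N − H − X) / 2 = (2·11 + 2 + 0 − 10 − 0) / 2 = 7.

7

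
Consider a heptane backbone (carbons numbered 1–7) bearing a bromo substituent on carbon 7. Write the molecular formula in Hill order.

Atom tally by fragment:
  CH3 → C:1 H:3
  CH2 → C:1 H:2
  CH2 → C:1 H:2
  CH2 → C:1 H:2
  CH2 → C:1 H:2
  CH2 → C:1 H:2
  CH2Br → C:1 H:2 Br:1
Element totals:
  C: 7
  H: 15
  Br: 1

C7H15Br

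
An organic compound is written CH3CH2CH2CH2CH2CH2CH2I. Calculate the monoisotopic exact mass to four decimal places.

Atom tally by fragment:
  CH3 → C:1 H:3
  CH2 → C:1 H:2
  CH2 → C:1 H:2
  CH2 → C:1 H:2
  CH2 → C:1 H:2
  CH2 → C:1 H:2
  CH2I → C:1 H:2 I:1
Element totals:
  C: 7
  H: 15
  I: 1
Molecular formula: C7H15I.
  M = 7(12.0) + 15(1.007825) + 126.904472
    = 84.000000 + 15.117375 + 126.904472 = 226.021847

226.0218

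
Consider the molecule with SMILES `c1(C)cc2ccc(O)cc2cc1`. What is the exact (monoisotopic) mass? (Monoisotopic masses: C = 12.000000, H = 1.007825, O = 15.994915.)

Atom tally by fragment:
  naphthalene ring system core → C:10 H:8
  (− 2 ring H displaced by substituents)
  + CH3 → C:1 H:3
  + OH → O:1 H:1
Element totals:
  C: 11
  H: 10
  O: 1
Molecular formula: C11H10O.
  M = 11(12.0) + 10(1.007825) + 15.994915
    = 132.000000 + 10.078250 + 15.994915 = 158.073165

158.0732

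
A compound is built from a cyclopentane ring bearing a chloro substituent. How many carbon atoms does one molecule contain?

5

Atom tally by fragment:
  cyclopentane ring core → C:5 H:10
  (− 1 ring H displaced by substituents)
  + Cl → Cl:1
Element totals:
  C: 5
  H: 9
  Cl: 1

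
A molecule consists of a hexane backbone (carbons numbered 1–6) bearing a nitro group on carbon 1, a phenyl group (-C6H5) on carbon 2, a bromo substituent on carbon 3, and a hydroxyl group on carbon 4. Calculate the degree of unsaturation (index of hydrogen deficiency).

Atom tally by fragment:
  O2NCH2 → C:1 H:2 N:1 O:2
  CH(C6H5) → C:7 H:6
  CH(Br) → C:1 H:1 Br:1
  CH(OH) → C:1 H:2 O:1
  CH2 → C:1 H:2
  CH3 → C:1 H:3
Element totals:
  C: 12
  H: 16
  Br: 1
  N: 1
  O: 3
Molecular formula: C12H16BrNO3.
DoU = (2C + 2 + N − H − X) / 2 = (2·12 + 2 + 1 − 16 − 1) / 2 = 5.

5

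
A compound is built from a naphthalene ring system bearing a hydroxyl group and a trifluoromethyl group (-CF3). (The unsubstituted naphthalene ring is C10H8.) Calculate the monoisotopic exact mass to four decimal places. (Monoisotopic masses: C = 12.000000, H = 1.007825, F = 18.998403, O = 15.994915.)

Atom tally by fragment:
  naphthalene ring system core → C:10 H:8
  (− 2 ring H displaced by substituents)
  + OH → O:1 H:1
  + CF3 → C:1 F:3
Element totals:
  C: 11
  H: 7
  F: 3
  O: 1
Molecular formula: C11H7F3O.
  M = 11(12.0) + 7(1.007825) + 3(18.998403) + 15.994915
    = 132.000000 + 7.054775 + 56.995209 + 15.994915 = 212.044899

212.0449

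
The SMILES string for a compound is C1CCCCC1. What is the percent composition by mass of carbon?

85.63%

Atom tally by fragment:
  cyclohexane ring core → C:6 H:12
Element totals:
  C: 6
  H: 12
Molecular formula: C6H12.
Molar mass = 84.162 g/mol.
Mass from C: 6 × 12.011 = 72.066 g/mol.
%C = 72.066 / 84.162 × 100 = 85.63%.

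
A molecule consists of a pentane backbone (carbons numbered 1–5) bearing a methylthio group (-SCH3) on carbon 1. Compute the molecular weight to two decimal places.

118.24 g/mol

Atom tally by fragment:
  CH3SCH2 → C:2 H:5 S:1
  CH2 → C:1 H:2
  CH2 → C:1 H:2
  CH2 → C:1 H:2
  CH3 → C:1 H:3
Element totals:
  C: 6
  H: 14
  S: 1
Molecular formula: C6H14S.
  M = 6(12.011) + 14(1.008) + 32.06
    = 72.066 + 14.112 + 32.060 = 118.238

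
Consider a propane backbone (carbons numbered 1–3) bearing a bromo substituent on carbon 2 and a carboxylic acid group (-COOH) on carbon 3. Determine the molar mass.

Atom tally by fragment:
  CH3 → C:1 H:3
  CH(Br) → C:1 H:1 Br:1
  CH2COOH → C:2 H:3 O:2
Element totals:
  C: 4
  H: 7
  Br: 1
  O: 2
Molecular formula: C4H7BrO2.
  M = 4(12.011) + 7(1.008) + 79.904 + 2(15.999)
    = 48.044 + 7.056 + 79.904 + 31.998 = 167.002

167.00 g/mol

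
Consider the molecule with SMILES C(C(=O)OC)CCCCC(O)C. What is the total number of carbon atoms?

Atom tally by fragment:
  CH3OOCCH2 → C:3 H:5 O:2
  CH2 → C:1 H:2
  CH2 → C:1 H:2
  CH2 → C:1 H:2
  CH2 → C:1 H:2
  CH(OH) → C:1 H:2 O:1
  CH3 → C:1 H:3
Element totals:
  C: 9
  H: 18
  O: 3

9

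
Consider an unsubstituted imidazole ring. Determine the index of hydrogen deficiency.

Atom tally by fragment:
  imidazole ring core → C:3 H:4 N:2
Element totals:
  C: 3
  H: 4
  N: 2
Molecular formula: C3H4N2.
DoU = (2C + 2 + N − H − X) / 2 = (2·3 + 2 + 2 − 4 − 0) / 2 = 3.

3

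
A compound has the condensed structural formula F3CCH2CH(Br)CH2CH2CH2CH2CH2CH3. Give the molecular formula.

Atom tally by fragment:
  F3CCH2 → C:2 H:2 F:3
  CH(Br) → C:1 H:1 Br:1
  CH2 → C:1 H:2
  CH2 → C:1 H:2
  CH2 → C:1 H:2
  CH2 → C:1 H:2
  CH2 → C:1 H:2
  CH3 → C:1 H:3
Element totals:
  C: 9
  H: 16
  Br: 1
  F: 3

C9H16BrF3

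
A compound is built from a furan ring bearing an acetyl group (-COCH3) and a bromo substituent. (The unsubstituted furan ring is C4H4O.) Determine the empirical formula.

C6H5BrO2

Atom tally by fragment:
  furan ring core → C:4 H:4 O:1
  (− 2 ring H displaced by substituents)
  + COCH3 → C:2 H:3 O:1
  + Br → Br:1
Element totals:
  C: 6
  H: 5
  Br: 1
  O: 2
Molecular formula: C6H5BrO2.
gcd of subscripts (1, 6, 5, 2) = 1, so the empirical formula equals the molecular formula.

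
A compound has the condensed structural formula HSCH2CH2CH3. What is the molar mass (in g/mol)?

Element totals:
  C: 3
  H: 8
  S: 1
Molecular formula: C3H8S.
  M = 3(12.011) + 8(1.008) + 32.06
    = 36.033 + 8.064 + 32.060 = 76.157

76.16 g/mol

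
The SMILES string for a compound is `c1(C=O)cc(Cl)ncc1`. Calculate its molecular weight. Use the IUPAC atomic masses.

Atom tally by fragment:
  pyridine ring core → C:5 H:5 N:1
  (− 2 ring H displaced by substituents)
  + CHO → C:1 H:1 O:1
  + Cl → Cl:1
Element totals:
  C: 6
  H: 4
  Cl: 1
  N: 1
  O: 1
Molecular formula: C6H4ClNO.
  M = 6(12.011) + 4(1.008) + 35.45 + 14.007 + 15.999
    = 72.066 + 4.032 + 35.450 + 14.007 + 15.999 = 141.554

141.55 g/mol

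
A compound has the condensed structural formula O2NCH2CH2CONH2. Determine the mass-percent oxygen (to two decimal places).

Atom tally by fragment:
  O2NCH2 → C:1 H:2 N:1 O:2
  CH2CONH2 → C:2 H:4 O:1 N:1
Element totals:
  C: 3
  H: 6
  N: 2
  O: 3
Molecular formula: C3H6N2O3.
Molar mass = 118.092 g/mol.
Mass from O: 3 × 15.999 = 47.997 g/mol.
%O = 47.997 / 118.092 × 100 = 40.64%.

40.64%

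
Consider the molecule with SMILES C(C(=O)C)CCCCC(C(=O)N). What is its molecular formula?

C9H17NO2

Atom tally by fragment:
  CH3COCH2 → C:3 H:5 O:1
  CH2 → C:1 H:2
  CH2 → C:1 H:2
  CH2 → C:1 H:2
  CH2 → C:1 H:2
  CH2CONH2 → C:2 H:4 O:1 N:1
Element totals:
  C: 9
  H: 17
  N: 1
  O: 2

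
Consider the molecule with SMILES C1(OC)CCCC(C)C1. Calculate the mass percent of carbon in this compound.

74.94%

Atom tally by fragment:
  cyclohexane ring core → C:6 H:12
  (− 2 ring H displaced by substituents)
  + OCH3 → C:1 H:3 O:1
  + CH3 → C:1 H:3
Element totals:
  C: 8
  H: 16
  O: 1
Molecular formula: C8H16O.
Molar mass = 128.215 g/mol.
Mass from C: 8 × 12.011 = 96.088 g/mol.
%C = 96.088 / 128.215 × 100 = 74.94%.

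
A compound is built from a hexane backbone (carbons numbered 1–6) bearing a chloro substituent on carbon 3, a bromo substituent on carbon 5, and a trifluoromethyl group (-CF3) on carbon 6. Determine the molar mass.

Atom tally by fragment:
  CH3 → C:1 H:3
  CH2 → C:1 H:2
  CH(Cl) → C:1 H:1 Cl:1
  CH2 → C:1 H:2
  CH(Br) → C:1 H:1 Br:1
  CH2CF3 → C:2 H:2 F:3
Element totals:
  C: 7
  H: 11
  Br: 1
  Cl: 1
  F: 3
Molecular formula: C7H11BrClF3.
  M = 7(12.011) + 11(1.008) + 79.904 + 35.45 + 3(18.998)
    = 84.077 + 11.088 + 79.904 + 35.450 + 56.994 = 267.513

267.51 g/mol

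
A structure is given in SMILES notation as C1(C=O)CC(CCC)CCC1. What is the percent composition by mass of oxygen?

10.37%

Atom tally by fragment:
  cyclohexane ring core → C:6 H:12
  (− 2 ring H displaced by substituents)
  + CHO → C:1 H:1 O:1
  + CH2CH2CH3 → C:3 H:7
Element totals:
  C: 10
  H: 18
  O: 1
Molecular formula: C10H18O.
Molar mass = 154.253 g/mol.
Mass from O: 1 × 15.999 = 15.999 g/mol.
%O = 15.999 / 154.253 × 100 = 10.37%.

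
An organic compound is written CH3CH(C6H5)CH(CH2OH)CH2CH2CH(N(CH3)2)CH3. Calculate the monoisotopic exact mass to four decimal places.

Element totals:
  C: 16
  H: 27
  N: 1
  O: 1
Molecular formula: C16H27NO.
  M = 16(12.0) + 27(1.007825) + 14.003074 + 15.994915
    = 192.000000 + 27.211275 + 14.003074 + 15.994915 = 249.209264

249.2093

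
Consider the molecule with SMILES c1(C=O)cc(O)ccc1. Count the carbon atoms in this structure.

7

Atom tally by fragment:
  benzene ring core → C:6 H:6
  (− 2 ring H displaced by substituents)
  + CHO → C:1 H:1 O:1
  + OH → O:1 H:1
Element totals:
  C: 7
  H: 6
  O: 2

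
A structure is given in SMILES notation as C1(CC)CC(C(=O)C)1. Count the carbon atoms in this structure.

Atom tally by fragment:
  cyclopropane ring core → C:3 H:6
  (− 2 ring H displaced by substituents)
  + C2H5 → C:2 H:5
  + COCH3 → C:2 H:3 O:1
Element totals:
  C: 7
  H: 12
  O: 1

7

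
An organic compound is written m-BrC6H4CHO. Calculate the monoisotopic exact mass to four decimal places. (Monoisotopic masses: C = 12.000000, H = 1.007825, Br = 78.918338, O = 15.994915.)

Atom tally by fragment:
  benzene ring core → C:6 H:6
  (− 2 ring H displaced by substituents)
  + Br → Br:1
  + CHO → C:1 H:1 O:1
Element totals:
  C: 7
  H: 5
  Br: 1
  O: 1
Molecular formula: C7H5BrO.
  M = 7(12.0) + 5(1.007825) + 78.918338 + 15.994915
    = 84.000000 + 5.039125 + 78.918338 + 15.994915 = 183.952378

183.9524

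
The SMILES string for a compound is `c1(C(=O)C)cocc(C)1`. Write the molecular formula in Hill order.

Atom tally by fragment:
  furan ring core → C:4 H:4 O:1
  (− 2 ring H displaced by substituents)
  + COCH3 → C:2 H:3 O:1
  + CH3 → C:1 H:3
Element totals:
  C: 7
  H: 8
  O: 2

C7H8O2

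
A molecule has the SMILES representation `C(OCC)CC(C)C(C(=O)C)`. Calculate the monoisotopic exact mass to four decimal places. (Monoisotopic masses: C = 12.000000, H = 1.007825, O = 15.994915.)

Atom tally by fragment:
  C2H5OCH2 → C:3 H:7 O:1
  CH2 → C:1 H:2
  CH(CH3) → C:2 H:4
  CH2COCH3 → C:3 H:5 O:1
Element totals:
  C: 9
  H: 18
  O: 2
Molecular formula: C9H18O2.
  M = 9(12.0) + 18(1.007825) + 2(15.994915)
    = 108.000000 + 18.140850 + 31.989830 = 158.130680

158.1307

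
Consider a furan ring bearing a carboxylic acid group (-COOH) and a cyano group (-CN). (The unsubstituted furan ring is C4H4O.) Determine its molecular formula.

Atom tally by fragment:
  furan ring core → C:4 H:4 O:1
  (− 2 ring H displaced by substituents)
  + COOH → C:1 H:1 O:2
  + CN → C:1 N:1
Element totals:
  C: 6
  H: 3
  N: 1
  O: 3

C6H3NO3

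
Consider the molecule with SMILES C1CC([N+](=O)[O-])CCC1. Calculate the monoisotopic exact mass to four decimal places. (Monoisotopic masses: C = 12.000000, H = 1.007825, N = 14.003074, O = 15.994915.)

129.0790

Atom tally by fragment:
  cyclohexane ring core → C:6 H:12
  (− 1 ring H displaced by substituents)
  + NO2 → N:1 O:2
Element totals:
  C: 6
  H: 11
  N: 1
  O: 2
Molecular formula: C6H11NO2.
  M = 6(12.0) + 11(1.007825) + 14.003074 + 2(15.994915)
    = 72.000000 + 11.086075 + 14.003074 + 31.989830 = 129.078979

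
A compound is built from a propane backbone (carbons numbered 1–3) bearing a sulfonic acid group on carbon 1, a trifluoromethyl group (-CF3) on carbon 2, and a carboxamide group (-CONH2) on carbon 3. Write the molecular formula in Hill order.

C5H8F3NO4S

Atom tally by fragment:
  HO3SCH2 → C:1 H:3 S:1 O:3
  CH(CF3) → C:2 H:1 F:3
  CH2CONH2 → C:2 H:4 O:1 N:1
Element totals:
  C: 5
  H: 8
  F: 3
  N: 1
  O: 4
  S: 1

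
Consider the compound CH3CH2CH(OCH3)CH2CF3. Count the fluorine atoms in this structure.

Element totals:
  C: 6
  H: 11
  F: 3
  O: 1

3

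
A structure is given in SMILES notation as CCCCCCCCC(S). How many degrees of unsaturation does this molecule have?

0

Atom tally by fragment:
  CH3 → C:1 H:3
  CH2 → C:1 H:2
  CH2 → C:1 H:2
  CH2 → C:1 H:2
  CH2 → C:1 H:2
  CH2 → C:1 H:2
  CH2 → C:1 H:2
  CH2 → C:1 H:2
  CH2SH → C:1 H:3 S:1
Element totals:
  C: 9
  H: 20
  S: 1
Molecular formula: C9H20S.
DoU = (2C + 2 + N − H − X) / 2 = (2·9 + 2 + 0 − 20 − 0) / 2 = 0.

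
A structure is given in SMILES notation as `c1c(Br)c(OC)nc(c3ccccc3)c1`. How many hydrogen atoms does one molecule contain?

Atom tally by fragment:
  pyridine ring core → C:5 H:5 N:1
  (− 3 ring H displaced by substituents)
  + Br → Br:1
  + OCH3 → C:1 H:3 O:1
  + C6H5 → C:6 H:5
Element totals:
  C: 12
  H: 10
  Br: 1
  N: 1
  O: 1

10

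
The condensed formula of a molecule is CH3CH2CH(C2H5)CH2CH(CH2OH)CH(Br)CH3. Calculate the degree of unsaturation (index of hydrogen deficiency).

Atom tally by fragment:
  CH3 → C:1 H:3
  CH2 → C:1 H:2
  CH(C2H5) → C:3 H:6
  CH2 → C:1 H:2
  CH(CH2OH) → C:2 H:4 O:1
  CH(Br) → C:1 H:1 Br:1
  CH3 → C:1 H:3
Element totals:
  C: 10
  H: 21
  Br: 1
  O: 1
Molecular formula: C10H21BrO.
DoU = (2C + 2 + N − H − X) / 2 = (2·10 + 2 + 0 − 21 − 1) / 2 = 0.

0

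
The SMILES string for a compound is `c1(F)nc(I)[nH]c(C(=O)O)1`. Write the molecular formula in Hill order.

C4H2FIN2O2

Atom tally by fragment:
  imidazole ring core → C:3 H:4 N:2
  (− 3 ring H displaced by substituents)
  + F → F:1
  + I → I:1
  + COOH → C:1 H:1 O:2
Element totals:
  C: 4
  H: 2
  F: 1
  I: 1
  N: 2
  O: 2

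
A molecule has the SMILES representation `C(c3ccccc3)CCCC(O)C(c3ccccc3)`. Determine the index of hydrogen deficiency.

Atom tally by fragment:
  C6H5CH2 → C:7 H:7
  CH2 → C:1 H:2
  CH2 → C:1 H:2
  CH2 → C:1 H:2
  CH(OH) → C:1 H:2 O:1
  CH2C6H5 → C:7 H:7
Element totals:
  C: 18
  H: 22
  O: 1
Molecular formula: C18H22O.
DoU = (2C + 2 + N − H − X) / 2 = (2·18 + 2 + 0 − 22 − 0) / 2 = 8.

8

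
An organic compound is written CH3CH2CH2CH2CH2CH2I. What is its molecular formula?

Element totals:
  C: 6
  H: 13
  I: 1

C6H13I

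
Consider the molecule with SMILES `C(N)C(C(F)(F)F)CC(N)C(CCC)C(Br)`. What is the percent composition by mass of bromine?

Atom tally by fragment:
  H2NCH2 → C:1 H:4 N:1
  CH(CF3) → C:2 H:1 F:3
  CH2 → C:1 H:2
  CH(NH2) → C:1 H:3 N:1
  CH(CH2CH2CH3) → C:4 H:8
  CH2Br → C:1 H:2 Br:1
Element totals:
  C: 10
  H: 20
  Br: 1
  F: 3
  N: 2
Molecular formula: C10H20BrF3N2.
Molar mass = 305.182 g/mol.
Mass from Br: 1 × 79.904 = 79.904 g/mol.
%Br = 79.904 / 305.182 × 100 = 26.18%.

26.18%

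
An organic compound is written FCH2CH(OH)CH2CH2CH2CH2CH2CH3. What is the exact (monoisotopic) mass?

148.1263

Element totals:
  C: 8
  H: 17
  F: 1
  O: 1
Molecular formula: C8H17FO.
  M = 8(12.0) + 17(1.007825) + 18.998403 + 15.994915
    = 96.000000 + 17.133025 + 18.998403 + 15.994915 = 148.126343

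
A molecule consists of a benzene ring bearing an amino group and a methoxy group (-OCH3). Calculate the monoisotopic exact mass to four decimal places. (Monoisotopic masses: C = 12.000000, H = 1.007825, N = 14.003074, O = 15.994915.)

123.0684

Atom tally by fragment:
  benzene ring core → C:6 H:6
  (− 2 ring H displaced by substituents)
  + NH2 → N:1 H:2
  + OCH3 → C:1 H:3 O:1
Element totals:
  C: 7
  H: 9
  N: 1
  O: 1
Molecular formula: C7H9NO.
  M = 7(12.0) + 9(1.007825) + 14.003074 + 15.994915
    = 84.000000 + 9.070425 + 14.003074 + 15.994915 = 123.068414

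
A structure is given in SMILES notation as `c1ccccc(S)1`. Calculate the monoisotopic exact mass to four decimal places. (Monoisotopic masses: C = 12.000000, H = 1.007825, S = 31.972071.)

110.0190

Atom tally by fragment:
  benzene ring core → C:6 H:6
  (− 1 ring H displaced by substituents)
  + SH → S:1 H:1
Element totals:
  C: 6
  H: 6
  S: 1
Molecular formula: C6H6S.
  M = 6(12.0) + 6(1.007825) + 31.972071
    = 72.000000 + 6.046950 + 31.972071 = 110.019021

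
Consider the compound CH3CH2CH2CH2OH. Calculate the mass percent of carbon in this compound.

Atom tally by fragment:
  CH3 → C:1 H:3
  CH2 → C:1 H:2
  CH2 → C:1 H:2
  CH2OH → C:1 H:3 O:1
Element totals:
  C: 4
  H: 10
  O: 1
Molecular formula: C4H10O.
Molar mass = 74.123 g/mol.
Mass from C: 4 × 12.011 = 48.044 g/mol.
%C = 48.044 / 74.123 × 100 = 64.82%.

64.82%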